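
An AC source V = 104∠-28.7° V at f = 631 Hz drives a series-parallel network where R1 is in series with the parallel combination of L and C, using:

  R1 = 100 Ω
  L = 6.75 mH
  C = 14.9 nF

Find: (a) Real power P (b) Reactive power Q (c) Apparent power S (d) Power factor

Step 1 — Angular frequency: ω = 2π·f = 2π·631 = 3965 rad/s.
Step 2 — Component impedances:
  R1: Z = R = 100 Ω
  L: Z = jωL = j·3965·0.00675 = 0 + j26.76 Ω
  C: Z = 1/(jωC) = -j/(ω·C) = 0 - j1.693e+04 Ω
Step 3 — Parallel branch: L || C = 1/(1/L + 1/C) = 0 + j26.8 Ω.
Step 4 — Series with R1: Z_total = R1 + (L || C) = 100 + j26.8 Ω = 103.5∠15.0° Ω.
Step 5 — Source phasor: V = 104∠-28.7° V = 91.22 - j49.94 V.
Step 6 — Current: I = V / Z = 0.7262 - j0.6941 A = 1.005∠-43.7° A.
Step 7 — Complex power: S = V·I* = 100.9 + j27.05 VA.
Step 8 — Real power: P = Re(S) = 100.9 W.
Step 9 — Reactive power: Q = Im(S) = 27.05 VAR.
Step 10 — Apparent power: |S| = 104.5 VA.
Step 11 — Power factor: PF = P/|S| = 0.9659 (lagging).

(a) P = 100.9 W  (b) Q = 27.05 VAR  (c) S = 104.5 VA  (d) PF = 0.9659 (lagging)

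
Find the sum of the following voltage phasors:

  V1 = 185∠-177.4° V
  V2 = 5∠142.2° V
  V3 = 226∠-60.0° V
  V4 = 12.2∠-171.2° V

Step 1 — Convert each phasor to rectangular form:
  V1 = 185·(cos(-177.4°) + j·sin(-177.4°)) = -184.8 - j8.392 V
  V2 = 5·(cos(142.2°) + j·sin(142.2°)) = -3.951 + j3.065 V
  V3 = 226·(cos(-60.0°) + j·sin(-60.0°)) = 113 - j195.7 V
  V4 = 12.2·(cos(-171.2°) + j·sin(-171.2°)) = -12.06 - j1.866 V
Step 2 — Sum components: V_total = -87.82 - j202.9 V.
Step 3 — Convert to polar: |V_total| = 221.1 V, ∠V_total = -113.4°.

V_total = 221.1∠-113.4° V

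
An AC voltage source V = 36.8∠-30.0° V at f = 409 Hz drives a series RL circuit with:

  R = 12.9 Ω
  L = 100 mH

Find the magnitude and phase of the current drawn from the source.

Step 1 — Angular frequency: ω = 2π·f = 2π·409 = 2570 rad/s.
Step 2 — Component impedances:
  R: Z = R = 12.9 Ω
  L: Z = jωL = j·2570·0.1 = 0 + j257 Ω
Step 3 — Series combination: Z_total = R + L = 12.9 + j257 Ω = 257.3∠87.1° Ω.
Step 4 — Source phasor: V = 36.8∠-30.0° V = 31.87 - j18.4 V.
Step 5 — Ohm's law: I = V / Z_total = (31.87 - j18.4) / (12.9 + j257) = -0.06521 - j0.1273 A.
Step 6 — Convert to polar: |I| = 0.143 A, ∠I = -117.1°.

I = 0.143∠-117.1° A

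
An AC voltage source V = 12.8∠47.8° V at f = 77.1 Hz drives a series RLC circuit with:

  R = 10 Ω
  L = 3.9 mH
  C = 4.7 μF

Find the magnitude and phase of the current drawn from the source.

Step 1 — Angular frequency: ω = 2π·f = 2π·77.1 = 484.4 rad/s.
Step 2 — Component impedances:
  R: Z = R = 10 Ω
  L: Z = jωL = j·484.4·0.0039 = 0 + j1.889 Ω
  C: Z = 1/(jωC) = -j/(ω·C) = 0 - j439.2 Ω
Step 3 — Series combination: Z_total = R + L + C = 10 - j437.3 Ω = 437.4∠-88.7° Ω.
Step 4 — Source phasor: V = 12.8∠47.8° V = 8.598 + j9.482 V.
Step 5 — Ohm's law: I = V / Z_total = (8.598 + j9.482) / (10 - j437.3) = -0.02122 + j0.02015 A.
Step 6 — Convert to polar: |I| = 0.02926 A, ∠I = 136.5°.

I = 0.02926∠136.5° A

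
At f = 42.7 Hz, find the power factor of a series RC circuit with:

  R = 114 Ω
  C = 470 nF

Step 1 — Angular frequency: ω = 2π·f = 2π·42.7 = 268.3 rad/s.
Step 2 — Component impedances:
  R: Z = R = 114 Ω
  C: Z = 1/(jωC) = -j/(ω·C) = 0 - j7930 Ω
Step 3 — Series combination: Z_total = R + C = 114 - j7930 Ω = 7931∠-89.2° Ω.
Step 4 — Power factor: PF = cos(φ) = Re(Z)/|Z| = 114/7931 = 0.01437.
Step 5 — Type: Im(Z) = -7930 ⇒ leading (phase φ = -89.2°).

PF = 0.01437 (leading, φ = -89.2°)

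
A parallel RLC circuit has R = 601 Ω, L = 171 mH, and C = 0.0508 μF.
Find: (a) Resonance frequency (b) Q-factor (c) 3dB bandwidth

Step 1 — Resonance: ω₀ = 1/√(LC) = 1/√(0.171·5.08e-08) = 1.073e+04 rad/s.
Step 2 — f₀ = ω₀/(2π) = 1708 Hz.
Step 3 — Parallel Q: Q = R/(ω₀L) = 601/(1.073e+04·0.171) = 0.3276.
Step 4 — Bandwidth: Δω = ω₀/Q = 3.275e+04 rad/s; BW = Δω/(2π) = 5213 Hz.

(a) f₀ = 1708 Hz  (b) Q = 0.3276  (c) BW = 5213 Hz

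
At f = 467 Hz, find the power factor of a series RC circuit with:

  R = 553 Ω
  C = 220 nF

Step 1 — Angular frequency: ω = 2π·f = 2π·467 = 2934 rad/s.
Step 2 — Component impedances:
  R: Z = R = 553 Ω
  C: Z = 1/(jωC) = -j/(ω·C) = 0 - j1549 Ω
Step 3 — Series combination: Z_total = R + C = 553 - j1549 Ω = 1645∠-70.4° Ω.
Step 4 — Power factor: PF = cos(φ) = Re(Z)/|Z| = 553/1645 = 0.3362.
Step 5 — Type: Im(Z) = -1549 ⇒ leading (phase φ = -70.4°).

PF = 0.3362 (leading, φ = -70.4°)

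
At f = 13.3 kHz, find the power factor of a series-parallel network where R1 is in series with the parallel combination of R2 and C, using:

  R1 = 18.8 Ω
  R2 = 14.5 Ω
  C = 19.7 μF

Step 1 — Angular frequency: ω = 2π·f = 2π·1.33e+04 = 8.357e+04 rad/s.
Step 2 — Component impedances:
  R1: Z = R = 18.8 Ω
  R2: Z = R = 14.5 Ω
  C: Z = 1/(jωC) = -j/(ω·C) = 0 - j0.6074 Ω
Step 3 — Parallel branch: R2 || C = 1/(1/R2 + 1/C) = 0.0254 - j0.6064 Ω.
Step 4 — Series with R1: Z_total = R1 + (R2 || C) = 18.83 - j0.6064 Ω = 18.84∠-1.8° Ω.
Step 5 — Power factor: PF = cos(φ) = Re(Z)/|Z| = 18.83/18.84 = 0.9995.
Step 6 — Type: Im(Z) = -0.6064 ⇒ leading (phase φ = -1.8°).

PF = 0.9995 (leading, φ = -1.8°)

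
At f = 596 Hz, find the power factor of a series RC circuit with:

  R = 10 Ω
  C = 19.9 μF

Step 1 — Angular frequency: ω = 2π·f = 2π·596 = 3745 rad/s.
Step 2 — Component impedances:
  R: Z = R = 10 Ω
  C: Z = 1/(jωC) = -j/(ω·C) = 0 - j13.42 Ω
Step 3 — Series combination: Z_total = R + C = 10 - j13.42 Ω = 16.74∠-53.3° Ω.
Step 4 — Power factor: PF = cos(φ) = Re(Z)/|Z| = 10/16.7353 = 0.5975.
Step 5 — Type: Im(Z) = -13.42 ⇒ leading (phase φ = -53.3°).

PF = 0.5975 (leading, φ = -53.3°)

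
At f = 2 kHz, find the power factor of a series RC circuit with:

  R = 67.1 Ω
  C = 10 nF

Step 1 — Angular frequency: ω = 2π·f = 2π·2000 = 1.257e+04 rad/s.
Step 2 — Component impedances:
  R: Z = R = 67.1 Ω
  C: Z = 1/(jωC) = -j/(ω·C) = 0 - j7958 Ω
Step 3 — Series combination: Z_total = R + C = 67.1 - j7958 Ω = 7958∠-89.5° Ω.
Step 4 — Power factor: PF = cos(φ) = Re(Z)/|Z| = 67.1/7958 = 0.008432.
Step 5 — Type: Im(Z) = -7958 ⇒ leading (phase φ = -89.5°).

PF = 0.008432 (leading, φ = -89.5°)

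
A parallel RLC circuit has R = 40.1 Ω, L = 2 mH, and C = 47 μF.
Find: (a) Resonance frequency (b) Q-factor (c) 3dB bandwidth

Step 1 — Resonance: ω₀ = 1/√(LC) = 1/√(0.002·4.7e-05) = 3262 rad/s.
Step 2 — f₀ = ω₀/(2π) = 519.1 Hz.
Step 3 — Parallel Q: Q = R/(ω₀L) = 40.1/(3262·0.002) = 6.147.
Step 4 — Bandwidth: Δω = ω₀/Q = 530.6 rad/s; BW = Δω/(2π) = 84.45 Hz.

(a) f₀ = 519.1 Hz  (b) Q = 6.147  (c) BW = 84.45 Hz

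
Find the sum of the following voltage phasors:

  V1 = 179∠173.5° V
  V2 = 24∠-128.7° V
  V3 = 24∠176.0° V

Step 1 — Convert each phasor to rectangular form:
  V1 = 179·(cos(173.5°) + j·sin(173.5°)) = -177.8 + j20.26 V
  V2 = 24·(cos(-128.7°) + j·sin(-128.7°)) = -15.01 - j18.73 V
  V3 = 24·(cos(176.0°) + j·sin(176.0°)) = -23.94 + j1.674 V
Step 2 — Sum components: V_total = -216.8 + j3.207 V.
Step 3 — Convert to polar: |V_total| = 216.8 V, ∠V_total = 179.2°.

V_total = 216.8∠179.2° V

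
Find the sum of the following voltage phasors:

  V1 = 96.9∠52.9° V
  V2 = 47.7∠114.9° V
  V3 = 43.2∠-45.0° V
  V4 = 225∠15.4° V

Step 1 — Convert each phasor to rectangular form:
  V1 = 96.9·(cos(52.9°) + j·sin(52.9°)) = 58.45 + j77.29 V
  V2 = 47.7·(cos(114.9°) + j·sin(114.9°)) = -20.08 + j43.27 V
  V3 = 43.2·(cos(-45.0°) + j·sin(-45.0°)) = 30.55 - j30.55 V
  V4 = 225·(cos(15.4°) + j·sin(15.4°)) = 216.9 + j59.75 V
Step 2 — Sum components: V_total = 285.8 + j149.8 V.
Step 3 — Convert to polar: |V_total| = 322.7 V, ∠V_total = 27.7°.

V_total = 322.7∠27.7° V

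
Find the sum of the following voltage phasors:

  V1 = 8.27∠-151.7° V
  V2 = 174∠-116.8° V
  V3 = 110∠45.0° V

Step 1 — Convert each phasor to rectangular form:
  V1 = 8.27·(cos(-151.7°) + j·sin(-151.7°)) = -7.282 - j3.921 V
  V2 = 174·(cos(-116.8°) + j·sin(-116.8°)) = -78.45 - j155.3 V
  V3 = 110·(cos(45.0°) + j·sin(45.0°)) = 77.78 + j77.78 V
Step 2 — Sum components: V_total = -7.952 - j81.45 V.
Step 3 — Convert to polar: |V_total| = 81.84 V, ∠V_total = -95.6°.

V_total = 81.84∠-95.6° V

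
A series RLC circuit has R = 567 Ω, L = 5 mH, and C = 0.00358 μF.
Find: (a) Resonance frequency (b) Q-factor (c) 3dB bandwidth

Step 1 — Resonance condition Im(Z)=0 gives ω₀ = 1/√(LC).
Step 2 — ω₀ = 1/√(0.005·3.58e-09) = 2.364e+05 rad/s.
Step 3 — f₀ = ω₀/(2π) = 3.762e+04 Hz.
Step 4 — Series Q: Q = ω₀L/R = 2.364e+05·0.005/567 = 2.084.
Step 5 — 3dB bandwidth: Δω = ω₀/Q = 1.134e+05 rad/s; BW = Δω/(2π) = 1.805e+04 Hz.

(a) f₀ = 3.762e+04 Hz  (b) Q = 2.084  (c) BW = 1.805e+04 Hz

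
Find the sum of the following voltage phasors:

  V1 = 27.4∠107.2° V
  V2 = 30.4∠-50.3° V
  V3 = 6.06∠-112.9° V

Step 1 — Convert each phasor to rectangular form:
  V1 = 27.4·(cos(107.2°) + j·sin(107.2°)) = -8.102 + j26.17 V
  V2 = 30.4·(cos(-50.3°) + j·sin(-50.3°)) = 19.42 - j23.39 V
  V3 = 6.06·(cos(-112.9°) + j·sin(-112.9°)) = -2.358 - j5.582 V
Step 2 — Sum components: V_total = 8.958 - j2.798 V.
Step 3 — Convert to polar: |V_total| = 9.385 V, ∠V_total = -17.3°.

V_total = 9.385∠-17.3° V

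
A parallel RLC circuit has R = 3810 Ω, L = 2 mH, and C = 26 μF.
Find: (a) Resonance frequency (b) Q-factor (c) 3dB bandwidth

Step 1 — Resonance: ω₀ = 1/√(LC) = 1/√(0.002·2.6e-05) = 4385 rad/s.
Step 2 — f₀ = ω₀/(2π) = 697.9 Hz.
Step 3 — Parallel Q: Q = R/(ω₀L) = 3810/(4385·0.002) = 434.4.
Step 4 — Bandwidth: Δω = ω₀/Q = 10.09 rad/s; BW = Δω/(2π) = 1.607 Hz.

(a) f₀ = 697.9 Hz  (b) Q = 434.4  (c) BW = 1.607 Hz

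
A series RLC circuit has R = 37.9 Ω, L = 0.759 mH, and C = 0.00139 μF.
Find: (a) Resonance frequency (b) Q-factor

Step 1 — Resonance condition Im(Z)=0 gives ω₀ = 1/√(LC).
Step 2 — ω₀ = 1/√(0.000759·1.39e-09) = 9.736e+05 rad/s.
Step 3 — f₀ = ω₀/(2π) = 1.55e+05 Hz.
Step 4 — Series Q: Q = ω₀L/R = 9.736e+05·0.000759/37.9 = 19.5.

(a) f₀ = 1.55e+05 Hz  (b) Q = 19.5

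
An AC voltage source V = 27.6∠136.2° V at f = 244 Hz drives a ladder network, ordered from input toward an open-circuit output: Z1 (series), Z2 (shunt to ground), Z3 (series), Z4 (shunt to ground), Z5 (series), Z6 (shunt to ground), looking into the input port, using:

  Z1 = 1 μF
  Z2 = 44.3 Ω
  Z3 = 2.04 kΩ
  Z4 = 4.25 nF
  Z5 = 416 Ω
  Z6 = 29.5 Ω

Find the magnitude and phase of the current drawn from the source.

Step 1 — Angular frequency: ω = 2π·f = 2π·244 = 1533 rad/s.
Step 2 — Component impedances:
  Z1: Z = 1/(jωC) = -j/(ω·C) = 0 - j652.3 Ω
  Z2: Z = R = 44.3 Ω
  Z3: Z = R = 2040 Ω
  Z4: Z = 1/(jωC) = -j/(ω·C) = 0 - j1.535e+05 Ω
  Z5: Z = R = 416 Ω
  Z6: Z = R = 29.5 Ω
Step 3 — Ladder network (open output): work backward from the far end, alternating series and parallel combinations. Z_in = 43.52 - j652.3 Ω = 653.7∠-86.2° Ω.
Step 4 — Source phasor: V = 27.6∠136.2° V = -19.92 + j19.1 V.
Step 5 — Ohm's law: I = V / Z_total = (-19.92 + j19.1) / (43.52 - j652.3) = -0.03119 - j0.02846 A.
Step 6 — Convert to polar: |I| = 0.04222 A, ∠I = -137.6°.

I = 0.04222∠-137.6° A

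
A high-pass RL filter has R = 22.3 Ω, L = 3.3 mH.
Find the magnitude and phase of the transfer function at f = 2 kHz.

Step 1 — Angular frequency: ω = 2π·2000 = 1.257e+04 rad/s.
Step 2 — Transfer function: H(jω) = jωL/(R + jωL).
Step 3 — Numerator jωL = j·41.47; denominator R + jωL = 22.3 + j41.47.
Step 4 — H = 0.7757 + j0.4171.
Step 5 — Magnitude: |H| = 0.8807 (-1.1 dB); phase: φ = 28.3°.

|H| = 0.8807 (-1.1 dB), φ = 28.3°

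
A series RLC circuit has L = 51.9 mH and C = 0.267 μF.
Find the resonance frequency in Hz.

Step 1 — Resonance condition Im(Z)=0 gives ω₀ = 1/√(LC).
Step 2 — ω₀ = 1/√(0.0519·2.67e-07) = 8495 rad/s.
Step 3 — f₀ = ω₀/(2π) = 1352 Hz.

f₀ = 1352 Hz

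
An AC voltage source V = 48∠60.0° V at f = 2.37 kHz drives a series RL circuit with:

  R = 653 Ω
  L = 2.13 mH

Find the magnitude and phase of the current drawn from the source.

Step 1 — Angular frequency: ω = 2π·f = 2π·2370 = 1.489e+04 rad/s.
Step 2 — Component impedances:
  R: Z = R = 653 Ω
  L: Z = jωL = j·1.489e+04·0.00213 = 0 + j31.72 Ω
Step 3 — Series combination: Z_total = R + L = 653 + j31.72 Ω = 653.8∠2.8° Ω.
Step 4 — Source phasor: V = 48∠60.0° V = 24 + j41.57 V.
Step 5 — Ohm's law: I = V / Z_total = (24 + j41.57) / (653 + j31.72) = 0.03975 + j0.06173 A.
Step 6 — Convert to polar: |I| = 0.07342 A, ∠I = 57.2°.

I = 0.07342∠57.2° A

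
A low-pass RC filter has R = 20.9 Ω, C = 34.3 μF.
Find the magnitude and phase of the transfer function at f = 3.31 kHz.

Step 1 — Angular frequency: ω = 2π·3310 = 2.08e+04 rad/s.
Step 2 — Transfer function: H(jω) = 1/(1 + jωRC).
Step 3 — Denominator: 1 + jωRC = 1 + j·2.08e+04·20.9·3.43e-05 = 1 + j14.91.
Step 4 — H = 0.004479 - j0.06677.
Step 5 — Magnitude: |H| = 0.06692 (-23.5 dB); phase: φ = -86.2°.

|H| = 0.06692 (-23.5 dB), φ = -86.2°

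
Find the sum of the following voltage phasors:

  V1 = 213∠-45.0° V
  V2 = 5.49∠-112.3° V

Step 1 — Convert each phasor to rectangular form:
  V1 = 213·(cos(-45.0°) + j·sin(-45.0°)) = 150.6 - j150.6 V
  V2 = 5.49·(cos(-112.3°) + j·sin(-112.3°)) = -2.083 - j5.079 V
Step 2 — Sum components: V_total = 148.5 - j155.7 V.
Step 3 — Convert to polar: |V_total| = 215.2 V, ∠V_total = -46.3°.

V_total = 215.2∠-46.3° V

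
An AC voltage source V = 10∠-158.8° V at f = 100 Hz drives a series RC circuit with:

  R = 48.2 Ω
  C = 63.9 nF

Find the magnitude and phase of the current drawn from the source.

Step 1 — Angular frequency: ω = 2π·f = 2π·100 = 628.3 rad/s.
Step 2 — Component impedances:
  R: Z = R = 48.2 Ω
  C: Z = 1/(jωC) = -j/(ω·C) = 0 - j2.491e+04 Ω
Step 3 — Series combination: Z_total = R + C = 48.2 - j2.491e+04 Ω = 2.491e+04∠-89.9° Ω.
Step 4 — Source phasor: V = 10∠-158.8° V = -9.323 - j3.616 V.
Step 5 — Ohm's law: I = V / Z_total = (-9.323 - j3.616) / (48.2 - j2.491e+04) = 0.0001445 - j0.0003746 A.
Step 6 — Convert to polar: |I| = 0.0004015 A, ∠I = -68.9°.

I = 0.0004015∠-68.9° A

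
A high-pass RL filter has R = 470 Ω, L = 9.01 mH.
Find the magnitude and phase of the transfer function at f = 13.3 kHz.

Step 1 — Angular frequency: ω = 2π·1.33e+04 = 8.357e+04 rad/s.
Step 2 — Transfer function: H(jω) = jωL/(R + jωL).
Step 3 — Numerator jωL = j·752.9; denominator R + jωL = 470 + j752.9.
Step 4 — H = 0.7196 + j0.4492.
Step 5 — Magnitude: |H| = 0.8483 (-1.4 dB); phase: φ = 32.0°.

|H| = 0.8483 (-1.4 dB), φ = 32.0°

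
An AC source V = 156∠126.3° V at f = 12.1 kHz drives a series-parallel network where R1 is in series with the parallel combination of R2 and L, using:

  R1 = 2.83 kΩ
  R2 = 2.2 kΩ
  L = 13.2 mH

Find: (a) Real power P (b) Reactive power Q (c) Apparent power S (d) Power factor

Step 1 — Angular frequency: ω = 2π·f = 2π·1.21e+04 = 7.603e+04 rad/s.
Step 2 — Component impedances:
  R1: Z = R = 2830 Ω
  R2: Z = R = 2200 Ω
  L: Z = jωL = j·7.603e+04·0.0132 = 0 + j1004 Ω
Step 3 — Parallel branch: R2 || L = 1/(1/R2 + 1/L) = 378.9 + j830.7 Ω.
Step 4 — Series with R1: Z_total = R1 + (R2 || L) = 3209 + j830.7 Ω = 3315∠14.5° Ω.
Step 5 — Source phasor: V = 156∠126.3° V = -92.35 + j125.7 V.
Step 6 — Current: I = V / Z = -0.01747 + j0.0437 A = 0.04706∠111.8° A.
Step 7 — Complex power: S = V·I* = 7.108 + j1.84 VA.
Step 8 — Real power: P = Re(S) = 7.108 W.
Step 9 — Reactive power: Q = Im(S) = 1.84 VAR.
Step 10 — Apparent power: |S| = 7.342 VA.
Step 11 — Power factor: PF = P/|S| = 0.9681 (lagging).

(a) P = 7.108 W  (b) Q = 1.84 VAR  (c) S = 7.342 VA  (d) PF = 0.9681 (lagging)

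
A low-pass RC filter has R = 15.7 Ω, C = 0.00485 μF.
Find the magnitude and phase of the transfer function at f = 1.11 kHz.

Step 1 — Angular frequency: ω = 2π·1110 = 6974 rad/s.
Step 2 — Transfer function: H(jω) = 1/(1 + jωRC).
Step 3 — Denominator: 1 + jωRC = 1 + j·6974·15.7·4.85e-09 = 1 + j0.0005311.
Step 4 — H = 1 - j0.0005311.
Step 5 — Magnitude: |H| = 1 (-0.0 dB); phase: φ = -0.0°.

|H| = 1 (-0.0 dB), φ = -0.0°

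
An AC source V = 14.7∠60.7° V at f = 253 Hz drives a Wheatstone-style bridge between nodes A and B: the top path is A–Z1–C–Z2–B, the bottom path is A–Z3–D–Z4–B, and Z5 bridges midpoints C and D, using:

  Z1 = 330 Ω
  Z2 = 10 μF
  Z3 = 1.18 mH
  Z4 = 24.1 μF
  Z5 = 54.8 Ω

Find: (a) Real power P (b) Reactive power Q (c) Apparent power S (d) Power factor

Step 1 — Angular frequency: ω = 2π·f = 2π·253 = 1590 rad/s.
Step 2 — Component impedances:
  Z1: Z = R = 330 Ω
  Z2: Z = 1/(jωC) = -j/(ω·C) = 0 - j62.91 Ω
  Z3: Z = jωL = j·1590·0.00118 = 0 + j1.876 Ω
  Z4: Z = 1/(jωC) = -j/(ω·C) = 0 - j26.1 Ω
  Z5: Z = R = 54.8 Ω
Step 3 — Bridge requires nodal analysis (the Z5 bridge couples midpoints C and D, so the two paths cannot be reduced to a simple series/parallel combination). Setting node B to ground and injecting 1 A at node A, the 3-node admittance system at A, C, D solves to V_A = Z_AB = 3.107 - j18.36 Ω = 18.62∠-80.4° Ω.
Step 4 — Source phasor: V = 14.7∠60.7° V = 7.194 + j12.82 V.
Step 5 — Current: I = V / Z = -0.6143 + j0.4957 A = 0.7894∠141.1° A.
Step 6 — Complex power: S = V·I* = 1.936 - j11.44 VA.
Step 7 — Real power: P = Re(S) = 1.936 W.
Step 8 — Reactive power: Q = Im(S) = -11.44 VAR.
Step 9 — Apparent power: |S| = 11.6 VA.
Step 10 — Power factor: PF = P/|S| = 0.1668 (leading).

(a) P = 1.936 W  (b) Q = -11.44 VAR  (c) S = 11.6 VA  (d) PF = 0.1668 (leading)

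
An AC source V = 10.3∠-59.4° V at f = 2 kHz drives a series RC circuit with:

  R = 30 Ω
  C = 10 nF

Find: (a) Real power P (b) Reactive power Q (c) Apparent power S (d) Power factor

Step 1 — Angular frequency: ω = 2π·f = 2π·2000 = 1.257e+04 rad/s.
Step 2 — Component impedances:
  R: Z = R = 30 Ω
  C: Z = 1/(jωC) = -j/(ω·C) = 0 - j7958 Ω
Step 3 — Series combination: Z_total = R + C = 30 - j7958 Ω = 7958∠-89.8° Ω.
Step 4 — Source phasor: V = 10.3∠-59.4° V = 5.243 - j8.866 V.
Step 5 — Current: I = V / Z = 0.001117 + j0.0006547 A = 0.001294∠30.4° A.
Step 6 — Complex power: S = V·I* = 5.026e-05 - j0.01333 VA.
Step 7 — Real power: P = Re(S) = 5.026e-05 W.
Step 8 — Reactive power: Q = Im(S) = -0.01333 VAR.
Step 9 — Apparent power: |S| = 0.01333 VA.
Step 10 — Power factor: PF = P/|S| = 0.00377 (leading).

(a) P = 5.026e-05 W  (b) Q = -0.01333 VAR  (c) S = 0.01333 VA  (d) PF = 0.00377 (leading)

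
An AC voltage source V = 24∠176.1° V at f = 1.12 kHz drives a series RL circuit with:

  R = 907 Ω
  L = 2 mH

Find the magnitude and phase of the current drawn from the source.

Step 1 — Angular frequency: ω = 2π·f = 2π·1120 = 7037 rad/s.
Step 2 — Component impedances:
  R: Z = R = 907 Ω
  L: Z = jωL = j·7037·0.002 = 0 + j14.07 Ω
Step 3 — Series combination: Z_total = R + L = 907 + j14.07 Ω = 907.1∠0.9° Ω.
Step 4 — Source phasor: V = 24∠176.1° V = -23.94 + j1.632 V.
Step 5 — Ohm's law: I = V / Z_total = (-23.94 + j1.632) / (907 + j14.07) = -0.02637 + j0.002209 A.
Step 6 — Convert to polar: |I| = 0.02646 A, ∠I = 175.2°.

I = 0.02646∠175.2° A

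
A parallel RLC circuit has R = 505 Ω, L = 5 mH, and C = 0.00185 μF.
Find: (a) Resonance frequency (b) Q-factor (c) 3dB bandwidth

Step 1 — Resonance: ω₀ = 1/√(LC) = 1/√(0.005·1.85e-09) = 3.288e+05 rad/s.
Step 2 — f₀ = ω₀/(2π) = 5.233e+04 Hz.
Step 3 — Parallel Q: Q = R/(ω₀L) = 505/(3.288e+05·0.005) = 0.3072.
Step 4 — Bandwidth: Δω = ω₀/Q = 1.07e+06 rad/s; BW = Δω/(2π) = 1.704e+05 Hz.

(a) f₀ = 5.233e+04 Hz  (b) Q = 0.3072  (c) BW = 1.704e+05 Hz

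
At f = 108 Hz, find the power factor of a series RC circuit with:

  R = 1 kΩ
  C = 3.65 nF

Step 1 — Angular frequency: ω = 2π·f = 2π·108 = 678.6 rad/s.
Step 2 — Component impedances:
  R: Z = R = 1000 Ω
  C: Z = 1/(jωC) = -j/(ω·C) = 0 - j4.037e+05 Ω
Step 3 — Series combination: Z_total = R + C = 1000 - j4.037e+05 Ω = 4.037e+05∠-89.9° Ω.
Step 4 — Power factor: PF = cos(φ) = Re(Z)/|Z| = 1000/4.037e+05 = 0.002477.
Step 5 — Type: Im(Z) = -4.037e+05 ⇒ leading (phase φ = -89.9°).

PF = 0.002477 (leading, φ = -89.9°)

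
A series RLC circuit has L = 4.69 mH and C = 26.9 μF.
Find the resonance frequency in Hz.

Step 1 — Resonance condition Im(Z)=0 gives ω₀ = 1/√(LC).
Step 2 — ω₀ = 1/√(0.00469·2.69e-05) = 2815 rad/s.
Step 3 — f₀ = ω₀/(2π) = 448.1 Hz.

f₀ = 448.1 Hz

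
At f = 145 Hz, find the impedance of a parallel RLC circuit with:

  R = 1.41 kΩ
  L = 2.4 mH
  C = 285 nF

Step 1 — Angular frequency: ω = 2π·f = 2π·145 = 911.1 rad/s.
Step 2 — Component impedances:
  R: Z = R = 1410 Ω
  L: Z = jωL = j·911.1·0.0024 = 0 + j2.187 Ω
  C: Z = 1/(jωC) = -j/(ω·C) = 0 - j3851 Ω
Step 3 — Parallel combination: 1/Z_total = 1/R + 1/L + 1/C; Z_total = 0.003395 + j2.188 Ω = 2.188∠89.9° Ω.

Z = 0.003395 + j2.188 Ω = 2.188∠89.9° Ω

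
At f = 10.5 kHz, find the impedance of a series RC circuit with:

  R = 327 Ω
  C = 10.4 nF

Step 1 — Angular frequency: ω = 2π·f = 2π·1.05e+04 = 6.597e+04 rad/s.
Step 2 — Component impedances:
  R: Z = R = 327 Ω
  C: Z = 1/(jωC) = -j/(ω·C) = 0 - j1457 Ω
Step 3 — Series combination: Z_total = R + C = 327 - j1457 Ω = 1494∠-77.4° Ω.

Z = 327 - j1457 Ω = 1494∠-77.4° Ω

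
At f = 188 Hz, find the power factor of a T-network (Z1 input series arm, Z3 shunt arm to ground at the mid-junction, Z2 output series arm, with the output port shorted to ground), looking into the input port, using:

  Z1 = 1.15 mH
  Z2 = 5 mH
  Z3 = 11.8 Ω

Step 1 — Angular frequency: ω = 2π·f = 2π·188 = 1181 rad/s.
Step 2 — Component impedances:
  Z1: Z = jωL = j·1181·0.00115 = 0 + j1.358 Ω
  Z2: Z = jωL = j·1181·0.005 = 0 + j5.906 Ω
  Z3: Z = R = 11.8 Ω
Step 3 — With the output port shorted to ground, the output series arm Z2 runs from the junction to ground; the shunt arm Z3 also runs from the junction to ground. They appear in parallel: Z3 || Z2 = 2.364 + j4.723 Ω.
Step 4 — Series with input arm Z1: Z_in = Z1 + (Z3 || Z2) = 2.364 + j6.081 Ω = 6.525∠68.8° Ω.
Step 5 — Power factor: PF = cos(φ) = Re(Z)/|Z| = 2.364/6.525 = 0.3623.
Step 6 — Type: Im(Z) = 6.081 ⇒ lagging (phase φ = 68.8°).

PF = 0.3623 (lagging, φ = 68.8°)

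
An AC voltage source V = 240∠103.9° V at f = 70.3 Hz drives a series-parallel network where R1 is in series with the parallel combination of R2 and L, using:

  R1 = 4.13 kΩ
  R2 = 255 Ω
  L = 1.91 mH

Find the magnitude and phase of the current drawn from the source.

Step 1 — Angular frequency: ω = 2π·f = 2π·70.3 = 441.7 rad/s.
Step 2 — Component impedances:
  R1: Z = R = 4130 Ω
  R2: Z = R = 255 Ω
  L: Z = jωL = j·441.7·0.00191 = 0 + j0.8437 Ω
Step 3 — Parallel branch: R2 || L = 1/(1/R2 + 1/L) = 0.002791 + j0.8437 Ω.
Step 4 — Series with R1: Z_total = R1 + (R2 || L) = 4130 + j0.8437 Ω = 4130∠0.0° Ω.
Step 5 — Source phasor: V = 240∠103.9° V = -57.65 + j233 V.
Step 6 — Ohm's law: I = V / Z_total = (-57.65 + j233) / (4130 + j0.8437) = -0.01395 + j0.05641 A.
Step 7 — Convert to polar: |I| = 0.05811 A, ∠I = 103.9°.

I = 0.05811∠103.9° A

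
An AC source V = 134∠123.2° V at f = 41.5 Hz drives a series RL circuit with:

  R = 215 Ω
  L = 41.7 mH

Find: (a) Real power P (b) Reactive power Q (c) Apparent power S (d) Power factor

Step 1 — Angular frequency: ω = 2π·f = 2π·41.5 = 260.8 rad/s.
Step 2 — Component impedances:
  R: Z = R = 215 Ω
  L: Z = jωL = j·260.8·0.0417 = 0 + j10.87 Ω
Step 3 — Series combination: Z_total = R + L = 215 + j10.87 Ω = 215.3∠2.9° Ω.
Step 4 — Source phasor: V = 134∠123.2° V = -73.37 + j112.1 V.
Step 5 — Current: I = V / Z = -0.3141 + j0.5374 A = 0.6225∠120.3° A.
Step 6 — Complex power: S = V·I* = 83.3 + j4.213 VA.
Step 7 — Real power: P = Re(S) = 83.3 W.
Step 8 — Reactive power: Q = Im(S) = 4.213 VAR.
Step 9 — Apparent power: |S| = 83.41 VA.
Step 10 — Power factor: PF = P/|S| = 0.9987 (lagging).

(a) P = 83.3 W  (b) Q = 4.213 VAR  (c) S = 83.41 VA  (d) PF = 0.9987 (lagging)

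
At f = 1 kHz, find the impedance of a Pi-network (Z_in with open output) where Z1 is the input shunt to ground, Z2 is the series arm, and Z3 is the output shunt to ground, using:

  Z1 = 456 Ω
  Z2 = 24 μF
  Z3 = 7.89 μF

Step 1 — Angular frequency: ω = 2π·f = 2π·1000 = 6283 rad/s.
Step 2 — Component impedances:
  Z1: Z = R = 456 Ω
  Z2: Z = 1/(jωC) = -j/(ω·C) = 0 - j6.631 Ω
  Z3: Z = 1/(jωC) = -j/(ω·C) = 0 - j20.17 Ω
Step 3 — With open output, the series arm Z2 and the output shunt Z3 appear in series to ground: Z2 + Z3 = 0 - j26.8 Ω.
Step 4 — Parallel with input shunt Z1: Z_in = Z1 || (Z2 + Z3) = 1.57 - j26.71 Ω = 26.76∠-86.6° Ω.

Z = 1.57 - j26.71 Ω = 26.76∠-86.6° Ω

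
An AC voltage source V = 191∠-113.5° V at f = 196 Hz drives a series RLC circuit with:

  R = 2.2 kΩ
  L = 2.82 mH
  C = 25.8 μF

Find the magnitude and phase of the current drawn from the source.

Step 1 — Angular frequency: ω = 2π·f = 2π·196 = 1232 rad/s.
Step 2 — Component impedances:
  R: Z = R = 2200 Ω
  L: Z = jωL = j·1232·0.00282 = 0 + j3.473 Ω
  C: Z = 1/(jωC) = -j/(ω·C) = 0 - j31.47 Ω
Step 3 — Series combination: Z_total = R + L + C = 2200 - j28 Ω = 2200∠-0.7° Ω.
Step 4 — Source phasor: V = 191∠-113.5° V = -76.16 - j175.2 V.
Step 5 — Ohm's law: I = V / Z_total = (-76.16 - j175.2) / (2200 - j28) = -0.0336 - j0.08005 A.
Step 6 — Convert to polar: |I| = 0.08681 A, ∠I = -112.8°.

I = 0.08681∠-112.8° A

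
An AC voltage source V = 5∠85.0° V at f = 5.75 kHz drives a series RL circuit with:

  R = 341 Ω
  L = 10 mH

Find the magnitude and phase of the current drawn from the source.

Step 1 — Angular frequency: ω = 2π·f = 2π·5750 = 3.613e+04 rad/s.
Step 2 — Component impedances:
  R: Z = R = 341 Ω
  L: Z = jωL = j·3.613e+04·0.01 = 0 + j361.3 Ω
Step 3 — Series combination: Z_total = R + L = 341 + j361.3 Ω = 496.8∠46.7° Ω.
Step 4 — Source phasor: V = 5∠85.0° V = 0.4358 + j4.981 V.
Step 5 — Ohm's law: I = V / Z_total = (0.4358 + j4.981) / (341 + j361.3) = 0.007893 + j0.006244 A.
Step 6 — Convert to polar: |I| = 0.01006 A, ∠I = 38.3°.

I = 0.01006∠38.3° A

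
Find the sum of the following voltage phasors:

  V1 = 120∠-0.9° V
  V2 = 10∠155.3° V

Step 1 — Convert each phasor to rectangular form:
  V1 = 120·(cos(-0.9°) + j·sin(-0.9°)) = 120 - j1.885 V
  V2 = 10·(cos(155.3°) + j·sin(155.3°)) = -9.085 + j4.179 V
Step 2 — Sum components: V_total = 110.9 + j2.294 V.
Step 3 — Convert to polar: |V_total| = 110.9 V, ∠V_total = 1.2°.

V_total = 110.9∠1.2° V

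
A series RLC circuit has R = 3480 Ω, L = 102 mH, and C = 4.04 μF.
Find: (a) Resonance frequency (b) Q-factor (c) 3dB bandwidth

Step 1 — Resonance: ω₀ = 1/√(LC) = 1/√(0.102·4.04e-06) = 1558 rad/s.
Step 2 — f₀ = ω₀/(2π) = 247.9 Hz.
Step 3 — Series Q: Q = ω₀L/R = 1558·0.102/3480 = 0.04566.
Step 4 — Bandwidth: Δω = ω₀/Q = 3.412e+04 rad/s; BW = Δω/(2π) = 5430 Hz.

(a) f₀ = 247.9 Hz  (b) Q = 0.04566  (c) BW = 5430 Hz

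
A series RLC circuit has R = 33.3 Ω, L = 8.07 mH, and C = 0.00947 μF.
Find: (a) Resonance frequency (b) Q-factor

Step 1 — Resonance condition Im(Z)=0 gives ω₀ = 1/√(LC).
Step 2 — ω₀ = 1/√(0.00807·9.47e-09) = 1.144e+05 rad/s.
Step 3 — f₀ = ω₀/(2π) = 1.821e+04 Hz.
Step 4 — Series Q: Q = ω₀L/R = 1.144e+05·0.00807/33.3 = 27.72.

(a) f₀ = 1.821e+04 Hz  (b) Q = 27.72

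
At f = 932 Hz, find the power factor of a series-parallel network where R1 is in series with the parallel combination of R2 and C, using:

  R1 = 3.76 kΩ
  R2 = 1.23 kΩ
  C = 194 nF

Step 1 — Angular frequency: ω = 2π·f = 2π·932 = 5856 rad/s.
Step 2 — Component impedances:
  R1: Z = R = 3760 Ω
  R2: Z = R = 1230 Ω
  C: Z = 1/(jωC) = -j/(ω·C) = 0 - j880.2 Ω
Step 3 — Parallel branch: R2 || C = 1/(1/R2 + 1/C) = 416.6 - j582.1 Ω.
Step 4 — Series with R1: Z_total = R1 + (R2 || C) = 4177 - j582.1 Ω = 4217∠-7.9° Ω.
Step 5 — Power factor: PF = cos(φ) = Re(Z)/|Z| = 4176.6/4217 = 0.9904.
Step 6 — Type: Im(Z) = -582.1 ⇒ leading (phase φ = -7.9°).

PF = 0.9904 (leading, φ = -7.9°)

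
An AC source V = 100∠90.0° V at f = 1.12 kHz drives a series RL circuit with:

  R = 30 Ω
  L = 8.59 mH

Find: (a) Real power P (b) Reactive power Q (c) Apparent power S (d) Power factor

Step 1 — Angular frequency: ω = 2π·f = 2π·1120 = 7037 rad/s.
Step 2 — Component impedances:
  R: Z = R = 30 Ω
  L: Z = jωL = j·7037·0.00859 = 0 + j60.45 Ω
Step 3 — Series combination: Z_total = R + L = 30 + j60.45 Ω = 67.48∠63.6° Ω.
Step 4 — Source phasor: V = 100∠90.0° V = 0 + j100 V.
Step 5 — Current: I = V / Z = 1.327 + j0.6587 A = 1.482∠26.4° A.
Step 6 — Complex power: S = V·I* = 65.87 + j132.7 VA.
Step 7 — Real power: P = Re(S) = 65.87 W.
Step 8 — Reactive power: Q = Im(S) = 132.7 VAR.
Step 9 — Apparent power: |S| = 148.2 VA.
Step 10 — Power factor: PF = P/|S| = 0.4445 (lagging).

(a) P = 65.87 W  (b) Q = 132.7 VAR  (c) S = 148.2 VA  (d) PF = 0.4445 (lagging)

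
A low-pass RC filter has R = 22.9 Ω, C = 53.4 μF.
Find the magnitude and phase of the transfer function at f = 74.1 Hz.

Step 1 — Angular frequency: ω = 2π·74.1 = 465.6 rad/s.
Step 2 — Transfer function: H(jω) = 1/(1 + jωRC).
Step 3 — Denominator: 1 + jωRC = 1 + j·465.6·22.9·5.34e-05 = 1 + j0.5693.
Step 4 — H = 0.7552 - j0.43.
Step 5 — Magnitude: |H| = 0.869 (-1.2 dB); phase: φ = -29.7°.

|H| = 0.869 (-1.2 dB), φ = -29.7°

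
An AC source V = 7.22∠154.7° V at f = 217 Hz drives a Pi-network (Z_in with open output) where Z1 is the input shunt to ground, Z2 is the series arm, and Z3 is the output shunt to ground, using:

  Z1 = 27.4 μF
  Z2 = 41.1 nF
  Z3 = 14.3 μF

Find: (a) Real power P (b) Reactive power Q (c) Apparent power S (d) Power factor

Step 1 — Angular frequency: ω = 2π·f = 2π·217 = 1363 rad/s.
Step 2 — Component impedances:
  Z1: Z = 1/(jωC) = -j/(ω·C) = 0 - j26.77 Ω
  Z2: Z = 1/(jωC) = -j/(ω·C) = 0 - j1.785e+04 Ω
  Z3: Z = 1/(jωC) = -j/(ω·C) = 0 - j51.29 Ω
Step 3 — With open output, the series arm Z2 and the output shunt Z3 appear in series to ground: Z2 + Z3 = 0 - j1.79e+04 Ω.
Step 4 — Parallel with input shunt Z1: Z_in = Z1 || (Z2 + Z3) = 0 - j26.73 Ω = 26.73∠-90.0° Ω.
Step 5 — Source phasor: V = 7.22∠154.7° V = -6.527 + j3.086 V.
Step 6 — Current: I = V / Z = -0.1154 - j0.2442 A = 0.2701∠-115.3° A.
Step 7 — Complex power: S = V·I* = 0 - j1.95 VA.
Step 8 — Real power: P = Re(S) = 0 W.
Step 9 — Reactive power: Q = Im(S) = -1.95 VAR.
Step 10 — Apparent power: |S| = 1.95 VA.
Step 11 — Power factor: PF = P/|S| = 0 (leading).

(a) P = 0 W  (b) Q = -1.95 VAR  (c) S = 1.95 VA  (d) PF = 0 (leading)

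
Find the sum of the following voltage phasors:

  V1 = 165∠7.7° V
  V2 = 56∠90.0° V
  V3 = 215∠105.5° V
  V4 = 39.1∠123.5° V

Step 1 — Convert each phasor to rectangular form:
  V1 = 165·(cos(7.7°) + j·sin(7.7°)) = 163.5 + j22.11 V
  V2 = 56·(cos(90.0°) + j·sin(90.0°)) = 0 + j56 V
  V3 = 215·(cos(105.5°) + j·sin(105.5°)) = -57.46 + j207.2 V
  V4 = 39.1·(cos(123.5°) + j·sin(123.5°)) = -21.58 + j32.6 V
Step 2 — Sum components: V_total = 84.48 + j317.9 V.
Step 3 — Convert to polar: |V_total| = 328.9 V, ∠V_total = 75.1°.

V_total = 328.9∠75.1° V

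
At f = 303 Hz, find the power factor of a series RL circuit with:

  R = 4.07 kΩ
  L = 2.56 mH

Step 1 — Angular frequency: ω = 2π·f = 2π·303 = 1904 rad/s.
Step 2 — Component impedances:
  R: Z = R = 4070 Ω
  L: Z = jωL = j·1904·0.00256 = 0 + j4.874 Ω
Step 3 — Series combination: Z_total = R + L = 4070 + j4.874 Ω = 4070∠0.1° Ω.
Step 4 — Power factor: PF = cos(φ) = Re(Z)/|Z| = 4070/4070 = 1.
Step 5 — Type: Im(Z) = 4.874 ⇒ lagging (phase φ = 0.1°).

PF = 1 (lagging, φ = 0.1°)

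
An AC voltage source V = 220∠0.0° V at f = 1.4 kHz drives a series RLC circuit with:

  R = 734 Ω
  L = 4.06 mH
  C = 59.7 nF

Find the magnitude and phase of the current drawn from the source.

Step 1 — Angular frequency: ω = 2π·f = 2π·1400 = 8796 rad/s.
Step 2 — Component impedances:
  R: Z = R = 734 Ω
  L: Z = jωL = j·8796·0.00406 = 0 + j35.71 Ω
  C: Z = 1/(jωC) = -j/(ω·C) = 0 - j1904 Ω
Step 3 — Series combination: Z_total = R + L + C = 734 - j1869 Ω = 2008∠-68.6° Ω.
Step 4 — Source phasor: V = 220∠0.0° V = 220 V.
Step 5 — Ohm's law: I = V / Z_total = (220) / (734 - j1869) = 0.04007 + j0.102 A.
Step 6 — Convert to polar: |I| = 0.1096 A, ∠I = 68.6°.

I = 0.1096∠68.6° A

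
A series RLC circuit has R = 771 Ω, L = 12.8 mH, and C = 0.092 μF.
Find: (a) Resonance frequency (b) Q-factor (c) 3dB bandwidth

Step 1 — Resonance: ω₀ = 1/√(LC) = 1/√(0.0128·9.2e-08) = 2.914e+04 rad/s.
Step 2 — f₀ = ω₀/(2π) = 4638 Hz.
Step 3 — Series Q: Q = ω₀L/R = 2.914e+04·0.0128/771 = 0.4838.
Step 4 — Bandwidth: Δω = ω₀/Q = 6.023e+04 rad/s; BW = Δω/(2π) = 9587 Hz.

(a) f₀ = 4638 Hz  (b) Q = 0.4838  (c) BW = 9587 Hz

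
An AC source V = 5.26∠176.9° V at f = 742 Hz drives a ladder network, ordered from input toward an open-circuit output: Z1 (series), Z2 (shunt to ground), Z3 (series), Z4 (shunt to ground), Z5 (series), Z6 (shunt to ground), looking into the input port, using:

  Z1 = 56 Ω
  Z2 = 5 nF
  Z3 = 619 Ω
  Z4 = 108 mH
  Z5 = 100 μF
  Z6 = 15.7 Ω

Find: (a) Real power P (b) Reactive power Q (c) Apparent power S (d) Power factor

Step 1 — Angular frequency: ω = 2π·f = 2π·742 = 4662 rad/s.
Step 2 — Component impedances:
  Z1: Z = R = 56 Ω
  Z2: Z = 1/(jωC) = -j/(ω·C) = 0 - j4.29e+04 Ω
  Z3: Z = R = 619 Ω
  Z4: Z = jωL = j·4662·0.108 = 0 + j503.5 Ω
  Z5: Z = 1/(jωC) = -j/(ω·C) = 0 - j2.145 Ω
  Z6: Z = R = 15.7 Ω
Step 3 — Ladder network (open output): work backward from the far end, alternating series and parallel combinations. Z_in = 690.6 - j11.05 Ω = 690.7∠-0.9° Ω.
Step 4 — Source phasor: V = 5.26∠176.9° V = -5.252 + j0.2845 V.
Step 5 — Current: I = V / Z = -0.00761 + j0.0002901 A = 0.007615∠177.8° A.
Step 6 — Complex power: S = V·I* = 0.04005 - j0.0006408 VA.
Step 7 — Real power: P = Re(S) = 0.04005 W.
Step 8 — Reactive power: Q = Im(S) = -0.0006408 VAR.
Step 9 — Apparent power: |S| = 0.04006 VA.
Step 10 — Power factor: PF = P/|S| = 0.9999 (leading).

(a) P = 0.04005 W  (b) Q = -0.0006408 VAR  (c) S = 0.04006 VA  (d) PF = 0.9999 (leading)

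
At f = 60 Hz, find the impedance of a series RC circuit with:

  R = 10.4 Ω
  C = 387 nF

Step 1 — Angular frequency: ω = 2π·f = 2π·60 = 377 rad/s.
Step 2 — Component impedances:
  R: Z = R = 10.4 Ω
  C: Z = 1/(jωC) = -j/(ω·C) = 0 - j6854 Ω
Step 3 — Series combination: Z_total = R + C = 10.4 - j6854 Ω = 6854∠-89.9° Ω.

Z = 10.4 - j6854 Ω = 6854∠-89.9° Ω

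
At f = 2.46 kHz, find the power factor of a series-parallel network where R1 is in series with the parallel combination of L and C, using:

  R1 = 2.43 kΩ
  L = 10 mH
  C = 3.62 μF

Step 1 — Angular frequency: ω = 2π·f = 2π·2460 = 1.546e+04 rad/s.
Step 2 — Component impedances:
  R1: Z = R = 2430 Ω
  L: Z = jωL = j·1.546e+04·0.01 = 0 + j154.6 Ω
  C: Z = 1/(jωC) = -j/(ω·C) = 0 - j17.87 Ω
Step 3 — Parallel branch: L || C = 1/(1/L + 1/C) = 0 - j20.21 Ω.
Step 4 — Series with R1: Z_total = R1 + (L || C) = 2430 - j20.21 Ω = 2430∠-0.5° Ω.
Step 5 — Power factor: PF = cos(φ) = Re(Z)/|Z| = 2430/2430 = 1.
Step 6 — Type: Im(Z) = -20.21 ⇒ leading (phase φ = -0.5°).

PF = 1 (leading, φ = -0.5°)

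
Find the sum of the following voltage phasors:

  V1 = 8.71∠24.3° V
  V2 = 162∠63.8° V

Step 1 — Convert each phasor to rectangular form:
  V1 = 8.71·(cos(24.3°) + j·sin(24.3°)) = 7.938 + j3.584 V
  V2 = 162·(cos(63.8°) + j·sin(63.8°)) = 71.52 + j145.4 V
Step 2 — Sum components: V_total = 79.46 + j148.9 V.
Step 3 — Convert to polar: |V_total| = 168.8 V, ∠V_total = 61.9°.

V_total = 168.8∠61.9° V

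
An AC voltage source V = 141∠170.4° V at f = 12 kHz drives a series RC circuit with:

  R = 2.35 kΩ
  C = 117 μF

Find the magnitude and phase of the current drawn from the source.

Step 1 — Angular frequency: ω = 2π·f = 2π·1.2e+04 = 7.54e+04 rad/s.
Step 2 — Component impedances:
  R: Z = R = 2350 Ω
  C: Z = 1/(jωC) = -j/(ω·C) = 0 - j0.1134 Ω
Step 3 — Series combination: Z_total = R + C = 2350 - j0.1134 Ω = 2350∠-0.0° Ω.
Step 4 — Source phasor: V = 141∠170.4° V = -139 + j23.51 V.
Step 5 — Ohm's law: I = V / Z_total = (-139 + j23.51) / (2350 - j0.1134) = -0.05916 + j0.01 A.
Step 6 — Convert to polar: |I| = 0.06 A, ∠I = 170.4°.

I = 0.06∠170.4° A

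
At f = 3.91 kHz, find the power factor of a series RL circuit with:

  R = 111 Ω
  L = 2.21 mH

Step 1 — Angular frequency: ω = 2π·f = 2π·3910 = 2.457e+04 rad/s.
Step 2 — Component impedances:
  R: Z = R = 111 Ω
  L: Z = jωL = j·2.457e+04·0.00221 = 0 + j54.29 Ω
Step 3 — Series combination: Z_total = R + L = 111 + j54.29 Ω = 123.6∠26.1° Ω.
Step 4 — Power factor: PF = cos(φ) = Re(Z)/|Z| = 111/123.57 = 0.8983.
Step 5 — Type: Im(Z) = 54.29 ⇒ lagging (phase φ = 26.1°).

PF = 0.8983 (lagging, φ = 26.1°)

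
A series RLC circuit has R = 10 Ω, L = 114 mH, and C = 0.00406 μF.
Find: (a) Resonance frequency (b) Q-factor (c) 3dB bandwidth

Step 1 — Resonance: ω₀ = 1/√(LC) = 1/√(0.114·4.06e-09) = 4.648e+04 rad/s.
Step 2 — f₀ = ω₀/(2π) = 7398 Hz.
Step 3 — Series Q: Q = ω₀L/R = 4.648e+04·0.114/10 = 529.9.
Step 4 — Bandwidth: Δω = ω₀/Q = 87.72 rad/s; BW = Δω/(2π) = 13.96 Hz.

(a) f₀ = 7398 Hz  (b) Q = 529.9  (c) BW = 13.96 Hz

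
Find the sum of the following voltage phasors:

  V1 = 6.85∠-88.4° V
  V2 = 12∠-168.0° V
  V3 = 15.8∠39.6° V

Step 1 — Convert each phasor to rectangular form:
  V1 = 6.85·(cos(-88.4°) + j·sin(-88.4°)) = 0.1913 - j6.847 V
  V2 = 12·(cos(-168.0°) + j·sin(-168.0°)) = -11.74 - j2.495 V
  V3 = 15.8·(cos(39.6°) + j·sin(39.6°)) = 12.17 + j10.07 V
Step 2 — Sum components: V_total = 0.6276 + j0.729 V.
Step 3 — Convert to polar: |V_total| = 0.962 V, ∠V_total = 49.3°.

V_total = 0.962∠49.3° V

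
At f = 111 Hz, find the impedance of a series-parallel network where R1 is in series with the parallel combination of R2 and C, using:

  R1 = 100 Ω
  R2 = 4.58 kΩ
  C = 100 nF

Step 1 — Angular frequency: ω = 2π·f = 2π·111 = 697.4 rad/s.
Step 2 — Component impedances:
  R1: Z = R = 100 Ω
  R2: Z = R = 4580 Ω
  C: Z = 1/(jωC) = -j/(ω·C) = 0 - j1.434e+04 Ω
Step 3 — Parallel branch: R2 || C = 1/(1/R2 + 1/C) = 4156 - j1328 Ω.
Step 4 — Series with R1: Z_total = R1 + (R2 || C) = 4256 - j1328 Ω = 4458∠-17.3° Ω.

Z = 4256 - j1328 Ω = 4458∠-17.3° Ω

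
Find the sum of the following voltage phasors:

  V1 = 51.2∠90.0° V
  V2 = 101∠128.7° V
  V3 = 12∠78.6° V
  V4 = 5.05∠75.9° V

Step 1 — Convert each phasor to rectangular form:
  V1 = 51.2·(cos(90.0°) + j·sin(90.0°)) = 0 + j51.2 V
  V2 = 101·(cos(128.7°) + j·sin(128.7°)) = -63.15 + j78.82 V
  V3 = 12·(cos(78.6°) + j·sin(78.6°)) = 2.372 + j11.76 V
  V4 = 5.05·(cos(75.9°) + j·sin(75.9°)) = 1.23 + j4.898 V
Step 2 — Sum components: V_total = -59.55 + j146.7 V.
Step 3 — Convert to polar: |V_total| = 158.3 V, ∠V_total = 112.1°.

V_total = 158.3∠112.1° V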